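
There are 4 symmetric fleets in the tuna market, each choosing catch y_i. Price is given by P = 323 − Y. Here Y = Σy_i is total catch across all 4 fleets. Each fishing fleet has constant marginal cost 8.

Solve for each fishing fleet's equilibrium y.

A representative fishing fleet's profit is π_i = y_i(323 − Y) − 8y_i, with Y = y_i + Σ_{j≠i} y_j.
First-order condition: 315 − 2y_i − Σ_{j≠i} y_j = 0.
In a symmetric equilibrium every fishing fleet chooses the same y, so Σ_{j≠i} y_j = 3y. The condition becomes 315 − 5y = 0, giving y = 315/5 = 63.

63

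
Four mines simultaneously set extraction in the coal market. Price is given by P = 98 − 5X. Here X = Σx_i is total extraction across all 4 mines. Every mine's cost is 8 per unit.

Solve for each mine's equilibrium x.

A representative mine's profit is π_i = x_i(98 − 5X) − 8x_i, with X = x_i + Σ_{j≠i} x_j.
First-order condition: 90 − 10x_i − 5Σ_{j≠i} x_j = 0.
In a symmetric equilibrium every mine chooses the same x, so Σ_{j≠i} x_j = 3x. The condition becomes 90 − 25x = 0, giving x = 90/25 = 3.6.

3.6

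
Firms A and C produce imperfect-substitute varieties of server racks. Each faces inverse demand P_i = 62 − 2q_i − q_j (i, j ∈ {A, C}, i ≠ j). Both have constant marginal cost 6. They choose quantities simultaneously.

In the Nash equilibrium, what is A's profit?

Firm A's profit: π = q_A(62 − 2q_A − q_C) − 6q_A.
∂π/∂q_A = 56 − 4q_A − q_C = 0 ⇒ q_A = 14 − 0.25q_C.
By symmetry q_C = q_A; substituting into the reaction function, 1.25q_A = 14 and q_A = 11.2.
P_A = 62 − 2·11.2 − 11.2 = 28.4.
Profit = (28.4 − 6)·11.2 = 250.88.

250.88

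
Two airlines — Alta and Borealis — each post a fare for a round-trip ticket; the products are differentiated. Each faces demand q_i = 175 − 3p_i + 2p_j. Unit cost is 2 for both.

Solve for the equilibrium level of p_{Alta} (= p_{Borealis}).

Alta's profit: π = (p_{Alta} − 2)(175 − 3p_{Alta} + 2p_{Borealis}).
∂π/∂p_{Alta} = 181 − 6p_{Alta} + 2p_{Borealis} = 0 ⇒ p_{Alta} = 181/6 + (1/3)p_{Borealis}.
By symmetry p_{Borealis} = p_{Alta}; substituting into the reaction function, (2/3)p_{Alta} = 181/6 and p_{Alta} = 45.25.

45.25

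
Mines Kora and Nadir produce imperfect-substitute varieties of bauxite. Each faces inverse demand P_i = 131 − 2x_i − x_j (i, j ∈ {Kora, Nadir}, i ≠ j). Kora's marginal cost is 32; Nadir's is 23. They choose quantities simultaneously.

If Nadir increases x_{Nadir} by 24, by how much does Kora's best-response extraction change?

-6

Mine Kora's profit: π = x_{Kora}(131 − 2x_{Kora} − x_{Nadir}) − 32x_{Kora}.
∂π/∂x_{Kora} = 99 − 4x_{Kora} − x_{Nadir} = 0 ⇒ x_{Kora} = 24.75 − 0.25x_{Nadir}.
The reaction-function slope is −0.25, so a 24-unit rise in x_{Nadir} moves x_{Kora} by −0.25 × 24 = −6. Kora's best response falls — the actions are strategic substitutes.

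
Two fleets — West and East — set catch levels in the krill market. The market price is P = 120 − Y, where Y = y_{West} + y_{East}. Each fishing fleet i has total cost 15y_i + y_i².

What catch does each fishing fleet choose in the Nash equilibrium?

Fishing fleet West's profit: π = y_{West}(120 − (y_{West} + y_{East})) − 15y_{West} − y_{West}².
∂π/∂y_{West} = 105 − 4y_{West} − y_{East} = 0, so y_{West} = 26.25 − 0.25y_{East}.
The game is symmetric, so in equilibrium y_{East} = y_{West}: the reaction function gives 1.25y_{West} = 26.25, hence y_{West} = 21.

21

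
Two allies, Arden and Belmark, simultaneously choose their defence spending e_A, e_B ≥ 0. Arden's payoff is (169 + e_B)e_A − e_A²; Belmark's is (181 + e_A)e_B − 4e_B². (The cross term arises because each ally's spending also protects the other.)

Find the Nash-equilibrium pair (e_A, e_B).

102.2, 35.4

Expanding Arden's payoff: 169e_A + e_Be_A − e_A².
∂π/∂e_A = 169 + e_B − 2e_A = 0, so e_A = 84.5 + 0.5e_B.
Likewise for Belmark: e_B = 22.625 + 0.125e_A.
Solving the two reaction functions simultaneously: (1 − (0.5)(0.125))e_A = 84.5 + 0.5·22.625, so 0.9375e_A = 95.8125 and e_A = 102.2.
Then e_B = 22.625 + 0.125·102.2 = 35.4.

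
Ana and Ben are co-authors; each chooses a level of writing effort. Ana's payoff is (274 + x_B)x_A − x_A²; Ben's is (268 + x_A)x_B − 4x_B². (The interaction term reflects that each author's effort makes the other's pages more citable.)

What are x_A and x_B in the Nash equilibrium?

Expanding Ana's payoff: 274x_A + x_Bx_A − x_A².
∂π/∂x_A = 274 + x_B − 2x_A = 0, so x_A = 137 + 0.5x_B.
Likewise for Ben: x_B = 33.5 + 0.125x_A.
Substituting the second reaction function into the first: x_A = 137 + 0.5(33.5 + 0.125x_A), which gives 0.9375x_A = 153.75 ⇒ x_A = 164.
Then x_B = 33.5 + 0.125·164 = 54.

164, 54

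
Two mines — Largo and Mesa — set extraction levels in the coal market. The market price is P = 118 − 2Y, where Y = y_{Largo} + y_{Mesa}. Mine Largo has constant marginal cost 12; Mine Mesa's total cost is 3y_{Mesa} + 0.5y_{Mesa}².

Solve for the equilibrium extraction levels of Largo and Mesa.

Mine Largo's profit: π = y_{Largo}(118 − 2(y_{Largo} + y_{Mesa})) − 12y_{Largo}.
∂π/∂y_{Largo} = 106 − 4y_{Largo} − 2y_{Mesa} = 0, so y_{Largo} = 26.5 − 0.5y_{Mesa}.
For Mesa: ∂π/∂y_{Mesa} = 115 − 5y_{Mesa} − 2y_{Largo} = 0 ⇒ y_{Mesa} = 23 − 0.4y_{Largo}.
Solving the two reaction functions simultaneously: (1 − (−0.5)(−0.4))y_{Largo} = 26.5 − 0.5·23, so 0.8y_{Largo} = 15 and y_{Largo} = 18.75.
Then y_{Mesa} = 23 − 0.4·18.75 = 15.5.

18.75, 15.5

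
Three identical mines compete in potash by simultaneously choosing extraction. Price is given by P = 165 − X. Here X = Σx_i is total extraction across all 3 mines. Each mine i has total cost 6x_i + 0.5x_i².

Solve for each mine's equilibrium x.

31.8

A representative mine's profit is π_i = x_i(165 − X) − 6x_i − 0.5x_i², with X = x_i + Σ_{j≠i} x_j.
First-order condition: 159 − 3x_i − Σ_{j≠i} x_j = 0.
In a symmetric equilibrium every mine chooses the same x, so Σ_{j≠i} x_j = 2x. The condition becomes 159 − 5x = 0, giving x = 159/5 = 31.8.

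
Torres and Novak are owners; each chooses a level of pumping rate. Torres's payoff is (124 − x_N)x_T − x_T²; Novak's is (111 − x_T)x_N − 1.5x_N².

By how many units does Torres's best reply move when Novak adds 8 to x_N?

-4

Expanding Torres's payoff: 124x_T − x_Nx_T − x_T².
∂π/∂x_T = 124 − x_N − 2x_T = 0, so x_T = 62 − 0.5x_N.
The reaction-function slope is −0.5, so an 8-unit rise in x_N moves x_T by −0.5 × 8 = −4. Torres's best response falls — the actions are strategic substitutes.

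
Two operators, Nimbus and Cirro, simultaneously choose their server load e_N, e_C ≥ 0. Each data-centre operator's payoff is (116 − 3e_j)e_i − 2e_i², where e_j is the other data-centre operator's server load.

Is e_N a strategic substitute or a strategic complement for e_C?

Nimbus's payoff is (116 − 3e_C)e_N − 2e_N².
∂π/∂e_N = 116 − 3e_C − 4e_N = 0, so e_N = 29 − 0.75e_C.
The best-response slope de_N/de_C = −0.75 < 0: the reaction function is downward-sloping, so the choices are strategic substitutes.

strategic substitutes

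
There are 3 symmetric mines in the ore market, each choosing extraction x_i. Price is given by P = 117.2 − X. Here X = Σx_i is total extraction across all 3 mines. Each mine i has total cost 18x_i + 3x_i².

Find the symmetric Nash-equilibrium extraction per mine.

A representative mine's profit is π_i = x_i(117.2 − X) − 18x_i − 3x_i², with X = x_i + Σ_{j≠i} x_j.
First-order condition: 99.2 − 8x_i − Σ_{j≠i} x_j = 0.
Imposing symmetry (x_j = x for all j) turns Σ_{j≠i} x_j into 2x, so 99.2 = 10x and x = 9.92.

9.92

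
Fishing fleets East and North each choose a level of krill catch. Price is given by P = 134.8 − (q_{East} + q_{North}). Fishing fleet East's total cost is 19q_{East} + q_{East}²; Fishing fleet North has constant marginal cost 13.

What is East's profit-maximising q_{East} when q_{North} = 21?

23.7

Fishing fleet East's profit: π = q_{East}(134.8 − (q_{East} + q_{North})) − 19q_{East} − q_{East}².
∂π/∂q_{East} = 115.8 − 4q_{East} − q_{North} = 0, so q_{East} = 28.95 − 0.25q_{North}.
At q_{North} = 21: q_{East} = 28.95 − 0.25·21 = 23.7.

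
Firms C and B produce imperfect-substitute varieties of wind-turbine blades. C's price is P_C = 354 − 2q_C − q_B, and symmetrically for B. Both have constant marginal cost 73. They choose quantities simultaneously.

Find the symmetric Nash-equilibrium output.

Firm C's profit: π = q_C(354 − 2q_C − q_B) − 73q_C.
∂π/∂q_C = 281 − 4q_C − q_B = 0 ⇒ q_C = 70.25 − 0.25q_B.
Setting q_C = q_B in the reaction function: q_C = 70.25 − 0.25q_C, so q_C = 70.25 / 1.25 = 56.2.

56.2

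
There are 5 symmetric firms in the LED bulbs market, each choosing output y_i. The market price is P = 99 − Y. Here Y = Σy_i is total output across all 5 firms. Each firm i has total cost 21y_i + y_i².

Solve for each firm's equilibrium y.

A representative firm's profit is π_i = y_i(99 − Y) − 21y_i − y_i², with Y = y_i + Σ_{j≠i} y_j.
First-order condition: 78 − 4y_i − Σ_{j≠i} y_j = 0.
With identical firms, set every y_j = y: then 78 − 4y − 4y = 0, i.e. y = 78/8 = 9.75.

9.75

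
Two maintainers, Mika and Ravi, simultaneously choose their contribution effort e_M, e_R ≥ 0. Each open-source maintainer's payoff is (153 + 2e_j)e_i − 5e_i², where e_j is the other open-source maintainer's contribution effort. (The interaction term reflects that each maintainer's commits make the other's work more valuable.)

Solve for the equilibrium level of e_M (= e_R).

19.125

Mika's payoff is (153 + 2e_R)e_M − 5e_M².
∂π/∂e_M = 153 + 2e_R − 10e_M = 0, so e_M = 15.3 + 0.2e_R.
Setting e_M = e_R in the reaction function: e_M = 15.3 + 0.2e_M, so e_M = 15.3 / 0.8 = 19.125.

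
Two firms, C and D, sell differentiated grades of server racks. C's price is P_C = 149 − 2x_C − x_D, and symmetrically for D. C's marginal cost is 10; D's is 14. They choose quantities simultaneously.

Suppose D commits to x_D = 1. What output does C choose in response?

Firm C's profit: π = x_C(149 − 2x_C − x_D) − 10x_C.
∂π/∂x_C = 139 − 4x_C − x_D = 0 ⇒ x_C = 34.75 − 0.25x_D.
At x_D = 1: x_C = 34.75 − 0.25·1 = 34.5.

34.5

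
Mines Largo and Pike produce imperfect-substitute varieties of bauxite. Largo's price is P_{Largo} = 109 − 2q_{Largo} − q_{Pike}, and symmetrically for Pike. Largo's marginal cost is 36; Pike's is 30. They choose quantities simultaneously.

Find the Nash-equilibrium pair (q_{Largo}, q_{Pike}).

Mine Largo's profit: π = q_{Largo}(109 − 2q_{Largo} − q_{Pike}) − 36q_{Largo}.
∂π/∂q_{Largo} = 73 − 4q_{Largo} − q_{Pike} = 0 ⇒ q_{Largo} = 18.25 − 0.25q_{Pike}.
Similarly q_{Pike} = 19.75 − 0.25q_{Largo}.
Plugging q_{Pike} into Largo's best response: q_{Largo} = 18.25 − 0.25(19.75 − 0.25q_{Largo}) ⇒ 0.9375q_{Largo} = 13.3125, so q_{Largo} = 14.2.
Then q_{Pike} = 19.75 − 0.25·14.2 = 16.2.

14.2, 16.2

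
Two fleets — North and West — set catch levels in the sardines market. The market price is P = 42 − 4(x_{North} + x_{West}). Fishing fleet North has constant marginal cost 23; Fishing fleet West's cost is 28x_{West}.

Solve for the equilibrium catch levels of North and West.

2, 0.75

Fishing fleet North's profit: π = x_{North}(42 − 4(x_{North} + x_{West})) − 23x_{North}.
∂π/∂x_{North} = 19 − 8x_{North} − 4x_{West} = 0, so x_{North} = 2.375 − 0.5x_{West}.
By the same steps for West: x_{West} = 1.75 − 0.5x_{North}.
Solving the two reaction functions simultaneously: (1 − (−0.5)(−0.5))x_{North} = 2.375 − 0.5·1.75, so 0.75x_{North} = 1.5 and x_{North} = 2.
Then x_{West} = 1.75 − 0.5·2 = 0.75.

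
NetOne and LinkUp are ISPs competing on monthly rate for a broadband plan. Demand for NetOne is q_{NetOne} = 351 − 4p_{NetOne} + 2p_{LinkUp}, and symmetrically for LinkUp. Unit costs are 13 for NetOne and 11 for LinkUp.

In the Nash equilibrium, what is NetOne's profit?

NetOne's profit: π = (p_{NetOne} − 13)(351 − 4p_{NetOne} + 2p_{LinkUp}).
∂π/∂p_{NetOne} = 403 − 8p_{NetOne} + 2p_{LinkUp} = 0 ⇒ p_{NetOne} = 50.375 + 0.25p_{LinkUp}.
Similarly p_{LinkUp} = 49.375 + 0.25p_{NetOne}.
Plugging p_{LinkUp} into NetOne's best response: p_{NetOne} = 50.375 + 0.25(49.375 + 0.25p_{NetOne}) ⇒ 0.9375p_{NetOne} = 2007/32, so p_{NetOne} = 66.9.
Then p_{LinkUp} = 49.375 + 0.25·66.9 = 66.1.
q_{NetOne} = 351 − 4·66.9 + 2·66.1 = 215.6.
Profit = (66.9 − 13)·215.6 = 11620.84.

11620.84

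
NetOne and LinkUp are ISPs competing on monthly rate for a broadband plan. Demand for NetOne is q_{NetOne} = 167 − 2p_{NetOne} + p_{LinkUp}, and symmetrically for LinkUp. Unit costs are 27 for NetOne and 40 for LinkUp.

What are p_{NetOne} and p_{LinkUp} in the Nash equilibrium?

NetOne's profit: π = (p_{NetOne} − 27)(167 − 2p_{NetOne} + p_{LinkUp}).
∂π/∂p_{NetOne} = 221 − 4p_{NetOne} + p_{LinkUp} = 0 ⇒ p_{NetOne} = 55.25 + 0.25p_{LinkUp}.
Similarly p_{LinkUp} = 61.75 + 0.25p_{NetOne}.
Solving the two reaction functions simultaneously: (1 − (0.25)(0.25))p_{NetOne} = 55.25 + 0.25·61.75, so 0.9375p_{NetOne} = 70.6875 and p_{NetOne} = 75.4.
Then p_{LinkUp} = 61.75 + 0.25·75.4 = 80.6.

75.4, 80.6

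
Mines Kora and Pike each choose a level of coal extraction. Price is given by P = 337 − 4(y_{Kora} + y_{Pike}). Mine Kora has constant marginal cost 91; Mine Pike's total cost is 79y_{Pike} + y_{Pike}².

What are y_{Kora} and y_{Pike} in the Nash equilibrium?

22.3125, 16.875

Mine Kora's profit: π = y_{Kora}(337 − 4(y_{Kora} + y_{Pike})) − 91y_{Kora}.
∂π/∂y_{Kora} = 246 − 8y_{Kora} − 4y_{Pike} = 0, so y_{Kora} = 30.75 − 0.5y_{Pike}.
For Pike: ∂π/∂y_{Pike} = 258 − 10y_{Pike} − 4y_{Kora} = 0 ⇒ y_{Pike} = 25.8 − 0.4y_{Kora}.
Solving the two reaction functions simultaneously: (1 − (−0.5)(−0.4))y_{Kora} = 30.75 − 0.5·25.8, so 0.8y_{Kora} = 17.85 and y_{Kora} = 22.3125.
Then y_{Pike} = 25.8 − 0.4·22.3125 = 16.875.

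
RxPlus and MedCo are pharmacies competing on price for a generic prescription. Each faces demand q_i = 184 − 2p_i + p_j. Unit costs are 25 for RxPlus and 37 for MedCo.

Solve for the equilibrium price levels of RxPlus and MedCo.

79.6, 84.4

RxPlus's profit: π = (p_{RxPlus} − 25)(184 − 2p_{RxPlus} + p_{MedCo}).
∂π/∂p_{RxPlus} = 234 − 4p_{RxPlus} + p_{MedCo} = 0 ⇒ p_{RxPlus} = 58.5 + 0.25p_{MedCo}.
Similarly p_{MedCo} = 64.5 + 0.25p_{RxPlus}.
Solving the two reaction functions simultaneously: (1 − (0.25)(0.25))p_{RxPlus} = 58.5 + 0.25·64.5, so 0.9375p_{RxPlus} = 74.625 and p_{RxPlus} = 79.6.
Then p_{MedCo} = 64.5 + 0.25·79.6 = 84.4.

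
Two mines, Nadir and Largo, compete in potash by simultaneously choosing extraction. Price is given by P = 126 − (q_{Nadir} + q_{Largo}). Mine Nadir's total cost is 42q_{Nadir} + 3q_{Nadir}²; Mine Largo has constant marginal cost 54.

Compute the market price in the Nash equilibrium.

86.8

Mine Nadir's profit: π = q_{Nadir}(126 − (q_{Nadir} + q_{Largo})) − 42q_{Nadir} − 3q_{Nadir}².
∂π/∂q_{Nadir} = 84 − 8q_{Nadir} − q_{Largo} = 0, so q_{Nadir} = 10.5 − 0.125q_{Largo}.
For Largo: ∂π/∂q_{Largo} = 72 − 2q_{Largo} − q_{Nadir} = 0 ⇒ q_{Largo} = 36 − 0.5q_{Nadir}.
Solving the two reaction functions simultaneously: (1 − (−0.125)(−0.5))q_{Nadir} = 10.5 − 0.125·36, so 0.9375q_{Nadir} = 6 and q_{Nadir} = 6.4.
Then q_{Largo} = 36 − 0.5·6.4 = 32.8.
Equilibrium price: P = 126 − 39.2 = 86.8.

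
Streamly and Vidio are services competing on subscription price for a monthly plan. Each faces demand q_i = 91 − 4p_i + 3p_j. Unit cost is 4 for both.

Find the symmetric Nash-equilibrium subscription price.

21.4

Streamly's profit: π = (p_{Streamly} − 4)(91 − 4p_{Streamly} + 3p_{Vidio}).
∂π/∂p_{Streamly} = 107 − 8p_{Streamly} + 3p_{Vidio} = 0 ⇒ p_{Streamly} = 13.375 + 0.375p_{Vidio}.
Setting p_{Streamly} = p_{Vidio} in the reaction function: p_{Streamly} = 13.375 + 0.375p_{Streamly}, so p_{Streamly} = 13.375 / 0.625 = 21.4.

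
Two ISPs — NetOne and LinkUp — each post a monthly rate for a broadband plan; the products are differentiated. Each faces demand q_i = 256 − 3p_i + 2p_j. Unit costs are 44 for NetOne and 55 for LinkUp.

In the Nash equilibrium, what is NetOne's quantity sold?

NetOne's profit: π = (p_{NetOne} − 44)(256 − 3p_{NetOne} + 2p_{LinkUp}).
∂π/∂p_{NetOne} = 388 − 6p_{NetOne} + 2p_{LinkUp} = 0 ⇒ p_{NetOne} = 194/3 + (1/3)p_{LinkUp}.
Similarly p_{LinkUp} = 421/6 + (1/3)p_{NetOne}.
Solving the two reaction functions simultaneously: (1 − (1/3)(1/3))p_{NetOne} = 194/3 + (1/3)·(421/6), so (8/9)p_{NetOne} = 1585/18 and p_{NetOne} = 99.0625.
Then p_{LinkUp} = 421/6 + (1/3)·99.0625 = 103.1875.
q_{NetOne} = 256 − 3·99.0625 + 2·103.1875 = 165.1875.

165.1875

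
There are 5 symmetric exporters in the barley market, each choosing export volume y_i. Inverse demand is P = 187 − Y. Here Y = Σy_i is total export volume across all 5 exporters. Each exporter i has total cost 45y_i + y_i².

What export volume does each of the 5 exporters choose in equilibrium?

A representative exporter's profit is π_i = y_i(187 − Y) − 45y_i − y_i², with Y = y_i + Σ_{j≠i} y_j.
First-order condition: 142 − 4y_i − Σ_{j≠i} y_j = 0.
Imposing symmetry (y_j = y for all j) turns Σ_{j≠i} y_j into 4y, so 142 = 8y and y = 17.75.

17.75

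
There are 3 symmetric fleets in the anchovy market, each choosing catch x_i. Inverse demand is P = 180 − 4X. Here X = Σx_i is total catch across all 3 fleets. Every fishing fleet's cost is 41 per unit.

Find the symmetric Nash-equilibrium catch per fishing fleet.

8.6875

A representative fishing fleet's profit is π_i = x_i(180 − 4X) − 41x_i, with X = x_i + Σ_{j≠i} x_j.
First-order condition: 139 − 8x_i − 4Σ_{j≠i} x_j = 0.
With identical fishing fleets, set every x_j = x: then 139 − 8x − 8x = 0, i.e. x = 139/16 = 8.6875.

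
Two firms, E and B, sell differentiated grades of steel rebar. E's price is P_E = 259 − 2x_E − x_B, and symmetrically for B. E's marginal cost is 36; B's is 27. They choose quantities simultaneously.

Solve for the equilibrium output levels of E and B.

44, 47

Firm E's profit: π = x_E(259 − 2x_E − x_B) − 36x_E.
∂π/∂x_E = 223 − 4x_E − x_B = 0 ⇒ x_E = 55.75 − 0.25x_B.
Similarly x_B = 58 − 0.25x_E.
Plugging x_B into E's best response: x_E = 55.75 − 0.25(58 − 0.25x_E) ⇒ 0.9375x_E = 41.25, so x_E = 44.
Then x_B = 58 − 0.25·44 = 47.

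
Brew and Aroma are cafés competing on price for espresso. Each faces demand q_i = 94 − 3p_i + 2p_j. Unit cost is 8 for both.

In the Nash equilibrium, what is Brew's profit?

1386.75

Brew's profit: π = (p_{Brew} − 8)(94 − 3p_{Brew} + 2p_{Aroma}).
∂π/∂p_{Brew} = 118 − 6p_{Brew} + 2p_{Aroma} = 0 ⇒ p_{Brew} = 59/3 + (1/3)p_{Aroma}.
By symmetry p_{Aroma} = p_{Brew}; substituting into the reaction function, (2/3)p_{Brew} = 59/3 and p_{Brew} = 29.5.
q_{Brew} = 94 − 3·29.5 + 2·29.5 = 64.5.
Profit = (29.5 − 8)·64.5 = 1386.75.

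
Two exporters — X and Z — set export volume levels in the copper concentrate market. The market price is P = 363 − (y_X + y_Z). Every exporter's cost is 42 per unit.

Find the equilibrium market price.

Exporter X's profit: π = y_X(363 − (y_X + y_Z)) − 42y_X.
∂π/∂y_X = 321 − 2y_X − y_Z = 0, so y_X = 160.5 − 0.5y_Z.
Setting y_X = y_Z in the reaction function: y_X = 160.5 − 0.5y_X, so y_X = 160.5 / 1.5 = 107.
Equilibrium price: P = 363 − 214 = 149.

149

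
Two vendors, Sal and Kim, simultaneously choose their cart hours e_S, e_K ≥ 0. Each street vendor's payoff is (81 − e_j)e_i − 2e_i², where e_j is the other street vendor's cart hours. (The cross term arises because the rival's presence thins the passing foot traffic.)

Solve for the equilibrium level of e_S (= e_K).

16.2

Sal's payoff is (81 − e_K)e_S − 2e_S².
∂π/∂e_S = 81 − e_K − 4e_S = 0, so e_S = 20.25 − 0.25e_K.
Setting e_S = e_K in the reaction function: e_S = 20.25 − 0.25e_S, so e_S = 20.25 / 1.25 = 16.2.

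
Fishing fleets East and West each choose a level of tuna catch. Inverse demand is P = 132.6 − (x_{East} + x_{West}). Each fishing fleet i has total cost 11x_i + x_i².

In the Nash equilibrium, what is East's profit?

1182.9248

Fishing fleet East's profit: π = x_{East}(132.6 − (x_{East} + x_{West})) − 11x_{East} − x_{East}².
∂π/∂x_{East} = 121.6 − 4x_{East} − x_{West} = 0, so x_{East} = 30.4 − 0.25x_{West}.
The game is symmetric, so in equilibrium x_{West} = x_{East}: the reaction function gives 1.25x_{East} = 30.4, hence x_{East} = 24.32.
Price P = 132.6 − 48.64 = 83.96.
East's profit: (83.96 − 11)·24.32 − (24.32)² = 1182.9248.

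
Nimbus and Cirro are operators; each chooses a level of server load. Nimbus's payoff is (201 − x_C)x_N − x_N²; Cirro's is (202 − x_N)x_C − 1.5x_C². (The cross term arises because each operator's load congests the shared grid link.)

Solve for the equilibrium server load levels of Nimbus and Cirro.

Expanding Nimbus's payoff: 201x_N − x_Cx_N − x_N².
∂π/∂x_N = 201 − x_C − 2x_N = 0, so x_N = 100.5 − 0.5x_C.
Likewise for Cirro: x_C = 202/3 − (1/3)x_N.
Plugging x_C into Nimbus's best response: x_N = 100.5 − 0.5(202/3 − (1/3)x_N) ⇒ (5/6)x_N = 401/6, so x_N = 80.2.
Then x_C = 202/3 − (1/3)·80.2 = 40.6.

80.2, 40.6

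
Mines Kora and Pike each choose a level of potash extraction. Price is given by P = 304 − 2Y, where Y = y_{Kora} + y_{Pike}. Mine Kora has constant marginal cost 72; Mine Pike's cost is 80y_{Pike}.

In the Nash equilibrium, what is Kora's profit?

Mine Kora's profit: π = y_{Kora}(304 − 2(y_{Kora} + y_{Pike})) − 72y_{Kora}.
∂π/∂y_{Kora} = 232 − 4y_{Kora} − 2y_{Pike} = 0, so y_{Kora} = 58 − 0.5y_{Pike}.
By the same steps for Pike: y_{Pike} = 56 − 0.5y_{Kora}.
Substituting the second reaction function into the first: y_{Kora} = 58 − 0.5(56 − 0.5y_{Kora}), which gives 0.75y_{Kora} = 30 ⇒ y_{Kora} = 40.
Then y_{Pike} = 56 − 0.5·40 = 36.
Price P = 304 − 2·76 = 152.
Kora's profit: (152 − 72)·40 = 3200.

3200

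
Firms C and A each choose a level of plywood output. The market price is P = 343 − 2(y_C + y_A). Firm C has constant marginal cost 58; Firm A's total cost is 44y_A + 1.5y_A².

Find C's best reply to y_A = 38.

Firm C's profit: π = y_C(343 − 2(y_C + y_A)) − 58y_C.
∂π/∂y_C = 285 − 4y_C − 2y_A = 0, so y_C = 71.25 − 0.5y_A.
At y_A = 38: y_C = 71.25 − 0.5·38 = 52.25.

52.25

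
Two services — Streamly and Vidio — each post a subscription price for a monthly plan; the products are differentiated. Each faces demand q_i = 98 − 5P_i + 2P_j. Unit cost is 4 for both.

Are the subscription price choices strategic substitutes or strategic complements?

strategic complements

Streamly's profit: π = (P_{Streamly} − 4)(98 − 5P_{Streamly} + 2P_{Vidio}).
∂π/∂P_{Streamly} = 118 − 10P_{Streamly} + 2P_{Vidio} = 0 ⇒ P_{Streamly} = 11.8 + 0.2P_{Vidio}.
The best-response slope dP_{Streamly}/dP_{Vidio} = 0.2 > 0: the reaction function is upward-sloping, so the choices are strategic complements.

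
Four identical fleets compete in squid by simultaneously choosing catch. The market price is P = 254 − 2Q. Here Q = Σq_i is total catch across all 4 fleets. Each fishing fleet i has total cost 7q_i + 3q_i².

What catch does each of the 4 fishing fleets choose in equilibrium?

A representative fishing fleet's profit is π_i = q_i(254 − 2Q) − 7q_i − 3q_i², with Q = q_i + Σ_{j≠i} q_j.
First-order condition: 247 − 10q_i − 2Σ_{j≠i} q_j = 0.
Imposing symmetry (q_j = q for all j) turns Σ_{j≠i} q_j into 3q, so 247 = 16q and q = 15.4375.

15.4375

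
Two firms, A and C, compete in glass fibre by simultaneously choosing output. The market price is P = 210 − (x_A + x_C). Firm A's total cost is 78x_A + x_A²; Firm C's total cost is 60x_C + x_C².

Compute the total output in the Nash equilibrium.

Firm A's profit: π = x_A(210 − (x_A + x_C)) − 78x_A − x_A².
∂π/∂x_A = 132 − 4x_A − x_C = 0, so x_A = 33 − 0.25x_C.
By the same steps for C: x_C = 37.5 − 0.25x_A.
Plugging x_C into A's best response: x_A = 33 − 0.25(37.5 − 0.25x_A) ⇒ 0.9375x_A = 23.625, so x_A = 25.2.
Then x_C = 37.5 − 0.25·25.2 = 31.2.
Total output: 25.2 + 31.2 = 56.4.

56.4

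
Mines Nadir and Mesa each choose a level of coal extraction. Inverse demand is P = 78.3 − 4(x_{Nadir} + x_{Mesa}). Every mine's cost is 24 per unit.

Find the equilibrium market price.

42.1

Mine Nadir's profit: π = x_{Nadir}(78.3 − 4(x_{Nadir} + x_{Mesa})) − 24x_{Nadir}.
∂π/∂x_{Nadir} = 54.3 − 8x_{Nadir} − 4x_{Mesa} = 0, so x_{Nadir} = 6.7875 − 0.5x_{Mesa}.
The game is symmetric, so in equilibrium x_{Mesa} = x_{Nadir}: the reaction function gives 1.5x_{Nadir} = 6.7875, hence x_{Nadir} = 4.525.
Equilibrium price: P = 78.3 − 4·9.05 = 42.1.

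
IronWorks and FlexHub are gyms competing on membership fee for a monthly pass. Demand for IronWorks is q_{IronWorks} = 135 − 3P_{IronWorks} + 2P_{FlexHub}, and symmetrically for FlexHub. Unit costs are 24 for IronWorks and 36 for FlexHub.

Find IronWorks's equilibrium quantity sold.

IronWorks's profit: π = (P_{IronWorks} − 24)(135 − 3P_{IronWorks} + 2P_{FlexHub}).
∂π/∂P_{IronWorks} = 207 − 6P_{IronWorks} + 2P_{FlexHub} = 0 ⇒ P_{IronWorks} = 34.5 + (1/3)P_{FlexHub}.
Similarly P_{FlexHub} = 40.5 + (1/3)P_{IronWorks}.
Substituting the second reaction function into the first: P_{IronWorks} = 34.5 + (1/3)(40.5 + (1/3)P_{IronWorks}), which gives (8/9)P_{IronWorks} = 48 ⇒ P_{IronWorks} = 54.
Then P_{FlexHub} = 40.5 + (1/3)·54 = 58.5.
q_{IronWorks} = 135 − 3·54 + 2·58.5 = 90.

90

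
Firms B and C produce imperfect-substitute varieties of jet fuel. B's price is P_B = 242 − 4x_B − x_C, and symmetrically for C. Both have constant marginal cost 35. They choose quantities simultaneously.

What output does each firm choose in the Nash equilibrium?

Firm B's profit: π = x_B(242 − 4x_B − x_C) − 35x_B.
∂π/∂x_B = 207 − 8x_B − x_C = 0 ⇒ x_B = 25.875 − 0.125x_C.
Setting x_B = x_C in the reaction function: x_B = 25.875 − 0.125x_B, so x_B = 25.875 / 1.125 = 23.

23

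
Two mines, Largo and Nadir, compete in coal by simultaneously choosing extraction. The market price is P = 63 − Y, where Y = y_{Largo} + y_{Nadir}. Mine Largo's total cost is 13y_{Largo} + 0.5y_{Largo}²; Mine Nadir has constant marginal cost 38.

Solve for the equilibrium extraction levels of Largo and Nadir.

15, 5

Mine Largo's profit: π = y_{Largo}(63 − (y_{Largo} + y_{Nadir})) − 13y_{Largo} − 0.5y_{Largo}².
∂π/∂y_{Largo} = 50 − 3y_{Largo} − y_{Nadir} = 0, so y_{Largo} = 50/3 − (1/3)y_{Nadir}.
For Nadir: ∂π/∂y_{Nadir} = 25 − 2y_{Nadir} − y_{Largo} = 0 ⇒ y_{Nadir} = 12.5 − 0.5y_{Largo}.
Plugging y_{Nadir} into Largo's best response: y_{Largo} = 50/3 − (1/3)(12.5 − 0.5y_{Largo}) ⇒ (5/6)y_{Largo} = 12.5, so y_{Largo} = 15.
Then y_{Nadir} = 12.5 − 0.5·15 = 5.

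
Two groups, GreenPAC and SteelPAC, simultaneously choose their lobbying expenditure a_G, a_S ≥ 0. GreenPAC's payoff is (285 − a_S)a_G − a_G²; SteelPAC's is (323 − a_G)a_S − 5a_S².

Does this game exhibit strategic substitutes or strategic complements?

strategic substitutes

Expanding GreenPAC's payoff: 285a_G − a_Sa_G − a_G².
∂π/∂a_G = 285 − a_S − 2a_G = 0, so a_G = 142.5 − 0.5a_S.
The best-response slope da_G/da_S = −0.5 < 0: the reaction function is downward-sloping, so the choices are strategic substitutes.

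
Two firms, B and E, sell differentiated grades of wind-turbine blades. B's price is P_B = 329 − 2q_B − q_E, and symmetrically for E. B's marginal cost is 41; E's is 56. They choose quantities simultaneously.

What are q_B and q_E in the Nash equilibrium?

Firm B's profit: π = q_B(329 − 2q_B − q_E) − 41q_B.
∂π/∂q_B = 288 − 4q_B − q_E = 0 ⇒ q_B = 72 − 0.25q_E.
Similarly q_E = 68.25 − 0.25q_B.
Plugging q_E into B's best response: q_B = 72 − 0.25(68.25 − 0.25q_B) ⇒ 0.9375q_B = 54.9375, so q_B = 58.6.
Then q_E = 68.25 − 0.25·58.6 = 53.6.

58.6, 53.6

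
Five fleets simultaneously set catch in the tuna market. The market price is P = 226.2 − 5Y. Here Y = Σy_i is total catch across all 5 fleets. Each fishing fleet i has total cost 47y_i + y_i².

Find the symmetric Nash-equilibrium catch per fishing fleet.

5.6

A representative fishing fleet's profit is π_i = y_i(226.2 − 5Y) − 47y_i − y_i², with Y = y_i + Σ_{j≠i} y_j.
First-order condition: 179.2 − 12y_i − 5Σ_{j≠i} y_j = 0.
Imposing symmetry (y_j = y for all j) turns Σ_{j≠i} y_j into 4y, so 179.2 = 32y and y = 5.6.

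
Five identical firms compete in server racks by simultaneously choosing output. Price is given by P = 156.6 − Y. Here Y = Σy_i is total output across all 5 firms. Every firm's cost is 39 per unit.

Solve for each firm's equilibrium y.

A representative firm's profit is π_i = y_i(156.6 − Y) − 39y_i, with Y = y_i + Σ_{j≠i} y_j.
First-order condition: 117.6 − 2y_i − Σ_{j≠i} y_j = 0.
In a symmetric equilibrium every firm chooses the same y, so Σ_{j≠i} y_j = 4y. The condition becomes 117.6 − 6y = 0, giving y = 117.6/6 = 19.6.

19.6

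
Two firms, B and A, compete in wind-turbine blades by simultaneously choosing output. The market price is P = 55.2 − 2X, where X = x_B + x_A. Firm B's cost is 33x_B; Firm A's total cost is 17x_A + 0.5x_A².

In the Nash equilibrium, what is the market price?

Firm B's profit: π = x_B(55.2 − 2(x_B + x_A)) − 33x_B.
∂π/∂x_B = 22.2 − 4x_B − 2x_A = 0, so x_B = 5.55 − 0.5x_A.
For A: ∂π/∂x_A = 38.2 − 5x_A − 2x_B = 0 ⇒ x_A = 7.64 − 0.4x_B.
Substituting the second reaction function into the first: x_B = 5.55 − 0.5(7.64 − 0.4x_B), which gives 0.8x_B = 1.73 ⇒ x_B = 2.1625.
Then x_A = 7.64 − 0.4·2.1625 = 6.775.
Equilibrium price: P = 55.2 − 2·8.9375 = 37.325.

37.325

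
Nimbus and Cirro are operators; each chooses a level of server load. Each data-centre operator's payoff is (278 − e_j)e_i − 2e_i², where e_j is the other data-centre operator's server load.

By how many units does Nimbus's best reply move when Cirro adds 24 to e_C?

-6

Nimbus's payoff is (278 − e_C)e_N − 2e_N².
∂π/∂e_N = 278 − e_C − 4e_N = 0, so e_N = 69.5 − 0.25e_C.
The reaction-function slope is −0.25, so a 24-unit rise in e_C moves e_N by −0.25 × 24 = −6. Nimbus's best response falls — the actions are strategic substitutes.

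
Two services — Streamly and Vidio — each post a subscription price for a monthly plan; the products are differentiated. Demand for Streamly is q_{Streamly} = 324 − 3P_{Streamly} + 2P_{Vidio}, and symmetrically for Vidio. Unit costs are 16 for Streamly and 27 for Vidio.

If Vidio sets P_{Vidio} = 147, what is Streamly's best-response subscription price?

111

Streamly's profit: π = (P_{Streamly} − 16)(324 − 3P_{Streamly} + 2P_{Vidio}).
∂π/∂P_{Streamly} = 372 − 6P_{Streamly} + 2P_{Vidio} = 0 ⇒ P_{Streamly} = 62 + (1/3)P_{Vidio}.
At P_{Vidio} = 147: P_{Streamly} = 62 + (1/3)·147 = 111.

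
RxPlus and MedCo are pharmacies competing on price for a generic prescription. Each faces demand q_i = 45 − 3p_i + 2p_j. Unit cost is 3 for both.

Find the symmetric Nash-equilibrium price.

RxPlus's profit: π = (p_{RxPlus} − 3)(45 − 3p_{RxPlus} + 2p_{MedCo}).
∂π/∂p_{RxPlus} = 54 − 6p_{RxPlus} + 2p_{MedCo} = 0 ⇒ p_{RxPlus} = 9 + (1/3)p_{MedCo}.
The game is symmetric, so in equilibrium p_{MedCo} = p_{RxPlus}: the reaction function gives (2/3)p_{RxPlus} = 9, hence p_{RxPlus} = 13.5.

13.5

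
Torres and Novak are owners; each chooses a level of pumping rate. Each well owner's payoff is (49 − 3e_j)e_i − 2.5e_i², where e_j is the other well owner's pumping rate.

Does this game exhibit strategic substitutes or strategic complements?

strategic substitutes

Torres's payoff is (49 − 3e_N)e_T − 2.5e_T².
∂π/∂e_T = 49 − 3e_N − 5e_T = 0, so e_T = 9.8 − 0.6e_N.
The best-response slope de_T/de_N = −0.6 < 0: the reaction function is downward-sloping, so the choices are strategic substitutes.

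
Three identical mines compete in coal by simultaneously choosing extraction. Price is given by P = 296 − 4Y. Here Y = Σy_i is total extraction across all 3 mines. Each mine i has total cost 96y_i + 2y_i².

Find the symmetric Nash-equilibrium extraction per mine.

10

A representative mine's profit is π_i = y_i(296 − 4Y) − 96y_i − 2y_i², with Y = y_i + Σ_{j≠i} y_j.
First-order condition: 200 − 12y_i − 4Σ_{j≠i} y_j = 0.
In a symmetric equilibrium every mine chooses the same y, so Σ_{j≠i} y_j = 2y. The condition becomes 200 − 20y = 0, giving y = 200/20 = 10.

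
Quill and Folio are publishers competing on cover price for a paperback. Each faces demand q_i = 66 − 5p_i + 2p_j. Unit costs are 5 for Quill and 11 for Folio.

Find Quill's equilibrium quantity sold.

35

Quill's profit: π = (p_{Quill} − 5)(66 − 5p_{Quill} + 2p_{Folio}).
∂π/∂p_{Quill} = 91 − 10p_{Quill} + 2p_{Folio} = 0 ⇒ p_{Quill} = 9.1 + 0.2p_{Folio}.
Similarly p_{Folio} = 12.1 + 0.2p_{Quill}.
Solving the two reaction functions simultaneously: (1 − (0.2)(0.2))p_{Quill} = 9.1 + 0.2·12.1, so 0.96p_{Quill} = 11.52 and p_{Quill} = 12.
Then p_{Folio} = 12.1 + 0.2·12 = 14.5.
q_{Quill} = 66 − 5·12 + 2·14.5 = 35.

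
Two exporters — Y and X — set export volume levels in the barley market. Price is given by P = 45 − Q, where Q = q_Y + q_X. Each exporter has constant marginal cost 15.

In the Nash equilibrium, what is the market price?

Exporter Y's profit: π = q_Y(45 − (q_Y + q_X)) − 15q_Y.
∂π/∂q_Y = 30 − 2q_Y − q_X = 0, so q_Y = 15 − 0.5q_X.
Setting q_Y = q_X in the reaction function: q_Y = 15 − 0.5q_Y, so q_Y = 15 / 1.5 = 10.
Equilibrium price: P = 45 − 20 = 25.

25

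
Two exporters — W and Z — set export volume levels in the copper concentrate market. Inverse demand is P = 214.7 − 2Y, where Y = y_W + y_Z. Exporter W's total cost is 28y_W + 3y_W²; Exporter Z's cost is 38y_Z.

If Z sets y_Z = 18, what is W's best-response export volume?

15.07

Exporter W's profit: π = y_W(214.7 − 2(y_W + y_Z)) − 28y_W − 3y_W².
∂π/∂y_W = 186.7 − 10y_W − 2y_Z = 0, so y_W = 18.67 − 0.2y_Z.
At y_Z = 18: y_W = 18.67 − 0.2·18 = 15.07.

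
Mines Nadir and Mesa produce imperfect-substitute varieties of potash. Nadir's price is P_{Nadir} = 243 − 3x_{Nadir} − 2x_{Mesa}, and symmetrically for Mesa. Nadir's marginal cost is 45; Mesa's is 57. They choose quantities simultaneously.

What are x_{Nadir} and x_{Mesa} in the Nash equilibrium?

25.5, 22.5

Mine Nadir's profit: π = x_{Nadir}(243 − 3x_{Nadir} − 2x_{Mesa}) − 45x_{Nadir}.
∂π/∂x_{Nadir} = 198 − 6x_{Nadir} − 2x_{Mesa} = 0 ⇒ x_{Nadir} = 33 − (1/3)x_{Mesa}.
Similarly x_{Mesa} = 31 − (1/3)x_{Nadir}.
Plugging x_{Mesa} into Nadir's best response: x_{Nadir} = 33 − (1/3)(31 − (1/3)x_{Nadir}) ⇒ (8/9)x_{Nadir} = 68/3, so x_{Nadir} = 25.5.
Then x_{Mesa} = 31 − (1/3)·25.5 = 22.5.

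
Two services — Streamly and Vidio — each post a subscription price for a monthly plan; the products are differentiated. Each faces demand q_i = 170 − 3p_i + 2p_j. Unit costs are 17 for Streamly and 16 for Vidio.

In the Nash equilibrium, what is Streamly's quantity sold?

114.1875

Streamly's profit: π = (p_{Streamly} − 17)(170 − 3p_{Streamly} + 2p_{Vidio}).
∂π/∂p_{Streamly} = 221 − 6p_{Streamly} + 2p_{Vidio} = 0 ⇒ p_{Streamly} = 221/6 + (1/3)p_{Vidio}.
Similarly p_{Vidio} = 109/3 + (1/3)p_{Streamly}.
Substituting the second reaction function into the first: p_{Streamly} = 221/6 + (1/3)(109/3 + (1/3)p_{Streamly}), which gives (8/9)p_{Streamly} = 881/18 ⇒ p_{Streamly} = 55.0625.
Then p_{Vidio} = 109/3 + (1/3)·55.0625 = 54.6875.
q_{Streamly} = 170 − 3·55.0625 + 2·54.6875 = 114.1875.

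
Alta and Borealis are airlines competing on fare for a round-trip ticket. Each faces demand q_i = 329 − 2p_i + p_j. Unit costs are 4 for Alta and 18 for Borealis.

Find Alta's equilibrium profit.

Alta's profit: π = (p_{Alta} − 4)(329 − 2p_{Alta} + p_{Borealis}).
∂π/∂p_{Alta} = 337 − 4p_{Alta} + p_{Borealis} = 0 ⇒ p_{Alta} = 84.25 + 0.25p_{Borealis}.
Similarly p_{Borealis} = 91.25 + 0.25p_{Alta}.
Plugging p_{Borealis} into Alta's best response: p_{Alta} = 84.25 + 0.25(91.25 + 0.25p_{Alta}) ⇒ 0.9375p_{Alta} = 107.0625, so p_{Alta} = 114.2.
Then p_{Borealis} = 91.25 + 0.25·114.2 = 119.8.
q_{Alta} = 329 − 2·114.2 + 119.8 = 220.4.
Profit = (114.2 − 4)·220.4 = 24288.08.

24288.08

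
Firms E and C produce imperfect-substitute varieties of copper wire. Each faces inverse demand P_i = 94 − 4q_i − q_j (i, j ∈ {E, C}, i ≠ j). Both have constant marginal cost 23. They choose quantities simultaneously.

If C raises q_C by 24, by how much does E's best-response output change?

Firm E's profit: π = q_E(94 − 4q_E − q_C) − 23q_E.
∂π/∂q_E = 71 − 8q_E − q_C = 0 ⇒ q_E = 8.875 − 0.125q_C.
The reaction-function slope is −0.125, so a 24-unit rise in q_C moves q_E by −0.125 × 24 = −3. E's best response falls — the actions are strategic substitutes.

-3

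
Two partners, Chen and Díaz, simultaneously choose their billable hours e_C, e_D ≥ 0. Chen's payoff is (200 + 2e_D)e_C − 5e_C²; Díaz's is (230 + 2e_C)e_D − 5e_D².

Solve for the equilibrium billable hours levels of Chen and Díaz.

25.625, 28.125

Expanding Chen's payoff: 200e_C + 2e_De_C − 5e_C².
∂π/∂e_C = 200 + 2e_D − 10e_C = 0, so e_C = 20 + 0.2e_D.
Likewise for Díaz: e_D = 23 + 0.2e_C.
Substituting the second reaction function into the first: e_C = 20 + 0.2(23 + 0.2e_C), which gives 0.96e_C = 24.6 ⇒ e_C = 25.625.
Then e_D = 23 + 0.2·25.625 = 28.125.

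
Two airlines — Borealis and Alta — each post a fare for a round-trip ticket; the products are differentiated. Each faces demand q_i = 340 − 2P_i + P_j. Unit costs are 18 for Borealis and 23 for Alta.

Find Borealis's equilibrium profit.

Borealis's profit: π = (P_{Borealis} − 18)(340 − 2P_{Borealis} + P_{Alta}).
∂π/∂P_{Borealis} = 376 − 4P_{Borealis} + P_{Alta} = 0 ⇒ P_{Borealis} = 94 + 0.25P_{Alta}.
Similarly P_{Alta} = 96.5 + 0.25P_{Borealis}.
Solving the two reaction functions simultaneously: (1 − (0.25)(0.25))P_{Borealis} = 94 + 0.25·96.5, so 0.9375P_{Borealis} = 118.125 and P_{Borealis} = 126.
Then P_{Alta} = 96.5 + 0.25·126 = 128.
q_{Borealis} = 340 − 2·126 + 128 = 216.
Profit = (126 − 18)·216 = 23328.

23328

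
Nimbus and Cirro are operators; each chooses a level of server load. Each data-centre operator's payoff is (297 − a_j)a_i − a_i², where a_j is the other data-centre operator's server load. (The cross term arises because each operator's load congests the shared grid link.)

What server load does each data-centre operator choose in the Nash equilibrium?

99

Nimbus's payoff is (297 − a_C)a_N − a_N².
∂π/∂a_N = 297 − a_C − 2a_N = 0, so a_N = 148.5 − 0.5a_C.
The game is symmetric, so in equilibrium a_C = a_N: the reaction function gives 1.5a_N = 148.5, hence a_N = 99.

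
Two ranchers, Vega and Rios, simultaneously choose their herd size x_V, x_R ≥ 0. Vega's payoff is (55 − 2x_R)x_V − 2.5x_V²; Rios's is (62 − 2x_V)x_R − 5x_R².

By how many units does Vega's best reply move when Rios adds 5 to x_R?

Expanding Vega's payoff: 55x_V − 2x_Rx_V − 2.5x_V².
∂π/∂x_V = 55 − 2x_R − 5x_V = 0, so x_V = 11 − 0.4x_R.
The reaction-function slope is −0.4, so a 5-unit rise in x_R moves x_V by −0.4 × 5 = −2. Vega's best response falls — the actions are strategic substitutes.

-2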